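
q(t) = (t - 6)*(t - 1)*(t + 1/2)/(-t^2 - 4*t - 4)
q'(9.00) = -0.72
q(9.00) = -1.88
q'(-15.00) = -0.73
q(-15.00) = 28.83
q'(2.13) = 0.35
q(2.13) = 0.67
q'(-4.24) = 13.48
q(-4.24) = 40.00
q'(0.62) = 0.90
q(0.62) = -0.33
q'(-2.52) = 660.84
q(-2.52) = 224.04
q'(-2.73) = 260.08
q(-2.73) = 136.26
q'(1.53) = 0.61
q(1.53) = 0.39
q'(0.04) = 0.25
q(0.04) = -0.74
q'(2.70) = 0.14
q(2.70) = 0.81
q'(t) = (t - 6)*(t - 1)*(t + 1/2)*(2*t + 4)/(-t^2 - 4*t - 4)^2 + (t - 6)*(t - 1)/(-t^2 - 4*t - 4) + (t - 6)*(t + 1/2)/(-t^2 - 4*t - 4) + (t - 1)*(t + 1/2)/(-t^2 - 4*t - 4)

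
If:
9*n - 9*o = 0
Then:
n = o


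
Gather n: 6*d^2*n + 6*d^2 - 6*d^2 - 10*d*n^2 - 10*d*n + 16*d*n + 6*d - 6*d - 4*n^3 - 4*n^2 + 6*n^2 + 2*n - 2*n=-4*n^3 + n^2*(2 - 10*d) + n*(6*d^2 + 6*d)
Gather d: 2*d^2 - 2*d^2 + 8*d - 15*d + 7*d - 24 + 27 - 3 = 0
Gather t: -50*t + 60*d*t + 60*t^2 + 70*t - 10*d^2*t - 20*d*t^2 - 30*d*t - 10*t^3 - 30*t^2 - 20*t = -10*t^3 + t^2*(30 - 20*d) + t*(-10*d^2 + 30*d)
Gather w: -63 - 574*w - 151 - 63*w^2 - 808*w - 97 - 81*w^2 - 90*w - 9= -144*w^2 - 1472*w - 320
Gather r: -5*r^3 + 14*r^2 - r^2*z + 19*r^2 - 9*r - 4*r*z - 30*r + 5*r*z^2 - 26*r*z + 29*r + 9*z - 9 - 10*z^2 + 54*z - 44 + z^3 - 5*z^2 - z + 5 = -5*r^3 + r^2*(33 - z) + r*(5*z^2 - 30*z - 10) + z^3 - 15*z^2 + 62*z - 48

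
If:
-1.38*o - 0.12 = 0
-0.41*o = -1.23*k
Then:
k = -0.03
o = -0.09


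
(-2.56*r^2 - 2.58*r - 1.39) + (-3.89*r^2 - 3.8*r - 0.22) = -6.45*r^2 - 6.38*r - 1.61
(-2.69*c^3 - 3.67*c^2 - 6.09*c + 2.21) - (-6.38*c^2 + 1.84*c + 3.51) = -2.69*c^3 + 2.71*c^2 - 7.93*c - 1.3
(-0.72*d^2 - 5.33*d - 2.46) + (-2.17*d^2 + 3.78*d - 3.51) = -2.89*d^2 - 1.55*d - 5.97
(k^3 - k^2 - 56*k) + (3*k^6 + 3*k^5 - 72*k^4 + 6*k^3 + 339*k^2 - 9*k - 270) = 3*k^6 + 3*k^5 - 72*k^4 + 7*k^3 + 338*k^2 - 65*k - 270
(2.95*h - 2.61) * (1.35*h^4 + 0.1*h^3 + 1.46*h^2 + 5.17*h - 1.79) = 3.9825*h^5 - 3.2285*h^4 + 4.046*h^3 + 11.4409*h^2 - 18.7742*h + 4.6719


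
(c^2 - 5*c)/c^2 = (c - 5)/c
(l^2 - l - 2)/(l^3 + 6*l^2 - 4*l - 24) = (l + 1)/(l^2 + 8*l + 12)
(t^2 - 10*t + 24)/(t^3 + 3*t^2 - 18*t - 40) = (t - 6)/(t^2 + 7*t + 10)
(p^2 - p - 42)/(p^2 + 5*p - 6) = (p - 7)/(p - 1)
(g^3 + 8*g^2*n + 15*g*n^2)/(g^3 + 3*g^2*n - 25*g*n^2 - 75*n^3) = g/(g - 5*n)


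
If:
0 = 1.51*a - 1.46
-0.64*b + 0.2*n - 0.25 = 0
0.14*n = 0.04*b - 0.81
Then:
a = 0.97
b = -2.41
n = -6.48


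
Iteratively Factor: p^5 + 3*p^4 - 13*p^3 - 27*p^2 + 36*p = (p - 1)*(p^4 + 4*p^3 - 9*p^2 - 36*p) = (p - 1)*(p + 3)*(p^3 + p^2 - 12*p) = p*(p - 1)*(p + 3)*(p^2 + p - 12) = p*(p - 1)*(p + 3)*(p + 4)*(p - 3)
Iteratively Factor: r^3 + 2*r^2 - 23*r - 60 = (r - 5)*(r^2 + 7*r + 12) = (r - 5)*(r + 3)*(r + 4)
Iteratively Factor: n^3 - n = (n - 1)*(n^2 + n) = n*(n - 1)*(n + 1)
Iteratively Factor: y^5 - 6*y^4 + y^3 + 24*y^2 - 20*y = (y - 2)*(y^4 - 4*y^3 - 7*y^2 + 10*y) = (y - 2)*(y - 1)*(y^3 - 3*y^2 - 10*y) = (y - 5)*(y - 2)*(y - 1)*(y^2 + 2*y) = (y - 5)*(y - 2)*(y - 1)*(y + 2)*(y)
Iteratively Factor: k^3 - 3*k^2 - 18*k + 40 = (k - 5)*(k^2 + 2*k - 8) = (k - 5)*(k + 4)*(k - 2)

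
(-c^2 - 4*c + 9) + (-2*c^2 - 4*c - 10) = -3*c^2 - 8*c - 1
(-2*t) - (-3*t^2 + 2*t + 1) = 3*t^2 - 4*t - 1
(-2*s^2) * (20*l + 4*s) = -40*l*s^2 - 8*s^3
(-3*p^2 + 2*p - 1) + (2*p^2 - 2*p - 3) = -p^2 - 4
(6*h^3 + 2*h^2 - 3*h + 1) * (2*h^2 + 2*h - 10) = 12*h^5 + 16*h^4 - 62*h^3 - 24*h^2 + 32*h - 10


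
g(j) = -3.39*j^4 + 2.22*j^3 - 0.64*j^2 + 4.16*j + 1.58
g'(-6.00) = 3180.56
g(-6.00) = -4919.38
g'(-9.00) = 10440.38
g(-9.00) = -23947.87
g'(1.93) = -70.99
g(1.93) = -23.85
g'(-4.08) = 1041.21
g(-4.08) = -1116.20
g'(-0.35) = 6.01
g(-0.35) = -0.10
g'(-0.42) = 6.88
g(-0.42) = -0.55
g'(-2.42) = 238.44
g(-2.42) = -159.97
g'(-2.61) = 293.96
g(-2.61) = -210.42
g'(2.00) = -80.24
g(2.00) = -29.14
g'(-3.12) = 484.82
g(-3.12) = -406.29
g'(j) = -13.56*j^3 + 6.66*j^2 - 1.28*j + 4.16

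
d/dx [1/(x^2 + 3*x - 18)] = (-2*x - 3)/(x^2 + 3*x - 18)^2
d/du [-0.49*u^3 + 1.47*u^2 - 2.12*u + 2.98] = -1.47*u^2 + 2.94*u - 2.12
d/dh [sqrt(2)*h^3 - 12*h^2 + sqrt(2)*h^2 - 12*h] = 3*sqrt(2)*h^2 - 24*h + 2*sqrt(2)*h - 12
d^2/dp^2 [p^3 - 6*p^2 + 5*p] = 6*p - 12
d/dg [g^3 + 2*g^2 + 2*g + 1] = 3*g^2 + 4*g + 2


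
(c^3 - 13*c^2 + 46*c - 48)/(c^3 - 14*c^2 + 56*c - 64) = (c - 3)/(c - 4)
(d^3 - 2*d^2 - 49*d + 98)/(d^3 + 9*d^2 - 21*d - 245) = (d^2 - 9*d + 14)/(d^2 + 2*d - 35)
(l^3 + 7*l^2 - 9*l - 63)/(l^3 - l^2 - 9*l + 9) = (l + 7)/(l - 1)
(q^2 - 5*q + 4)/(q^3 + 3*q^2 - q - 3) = (q - 4)/(q^2 + 4*q + 3)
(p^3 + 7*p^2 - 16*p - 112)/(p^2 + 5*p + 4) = (p^2 + 3*p - 28)/(p + 1)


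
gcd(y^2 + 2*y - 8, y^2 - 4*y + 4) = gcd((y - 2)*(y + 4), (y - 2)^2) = y - 2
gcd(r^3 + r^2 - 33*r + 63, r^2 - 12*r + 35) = 1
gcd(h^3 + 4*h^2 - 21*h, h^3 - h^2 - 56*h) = h^2 + 7*h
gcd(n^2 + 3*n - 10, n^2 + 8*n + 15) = n + 5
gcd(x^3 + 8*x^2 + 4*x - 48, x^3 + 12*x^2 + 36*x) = x + 6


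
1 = 1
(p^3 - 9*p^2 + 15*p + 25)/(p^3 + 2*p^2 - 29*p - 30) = (p - 5)/(p + 6)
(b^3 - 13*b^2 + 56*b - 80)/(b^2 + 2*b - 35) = (b^2 - 8*b + 16)/(b + 7)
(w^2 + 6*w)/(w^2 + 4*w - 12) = w/(w - 2)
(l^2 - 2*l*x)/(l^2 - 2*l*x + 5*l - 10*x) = l/(l + 5)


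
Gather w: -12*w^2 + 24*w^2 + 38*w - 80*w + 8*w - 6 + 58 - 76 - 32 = 12*w^2 - 34*w - 56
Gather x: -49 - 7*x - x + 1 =-8*x - 48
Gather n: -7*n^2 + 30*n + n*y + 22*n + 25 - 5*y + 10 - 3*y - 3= -7*n^2 + n*(y + 52) - 8*y + 32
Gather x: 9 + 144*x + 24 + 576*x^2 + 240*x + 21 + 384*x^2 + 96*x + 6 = 960*x^2 + 480*x + 60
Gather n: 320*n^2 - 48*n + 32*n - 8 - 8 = 320*n^2 - 16*n - 16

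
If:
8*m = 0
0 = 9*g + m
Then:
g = 0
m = 0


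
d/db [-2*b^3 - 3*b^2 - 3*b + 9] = -6*b^2 - 6*b - 3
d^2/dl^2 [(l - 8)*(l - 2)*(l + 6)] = 6*l - 8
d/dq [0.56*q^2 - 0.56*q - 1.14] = 1.12*q - 0.56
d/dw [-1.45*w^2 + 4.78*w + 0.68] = 4.78 - 2.9*w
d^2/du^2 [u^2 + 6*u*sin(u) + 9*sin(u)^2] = -6*u*sin(u) - 36*sin(u)^2 + 12*cos(u) + 20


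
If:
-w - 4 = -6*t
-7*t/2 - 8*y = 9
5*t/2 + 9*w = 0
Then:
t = 72/113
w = -20/113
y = -1269/904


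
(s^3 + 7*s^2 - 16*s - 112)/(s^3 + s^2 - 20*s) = (s^2 + 11*s + 28)/(s*(s + 5))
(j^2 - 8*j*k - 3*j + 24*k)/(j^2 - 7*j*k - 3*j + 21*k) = (j - 8*k)/(j - 7*k)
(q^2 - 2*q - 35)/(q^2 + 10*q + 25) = (q - 7)/(q + 5)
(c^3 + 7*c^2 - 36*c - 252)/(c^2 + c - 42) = c + 6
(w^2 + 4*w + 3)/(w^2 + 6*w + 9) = (w + 1)/(w + 3)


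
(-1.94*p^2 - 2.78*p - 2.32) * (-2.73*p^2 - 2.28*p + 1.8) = 5.2962*p^4 + 12.0126*p^3 + 9.18*p^2 + 0.2856*p - 4.176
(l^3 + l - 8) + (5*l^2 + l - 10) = l^3 + 5*l^2 + 2*l - 18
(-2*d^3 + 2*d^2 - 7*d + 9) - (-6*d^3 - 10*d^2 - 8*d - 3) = 4*d^3 + 12*d^2 + d + 12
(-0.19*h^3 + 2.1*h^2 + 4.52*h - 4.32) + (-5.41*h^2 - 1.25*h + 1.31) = -0.19*h^3 - 3.31*h^2 + 3.27*h - 3.01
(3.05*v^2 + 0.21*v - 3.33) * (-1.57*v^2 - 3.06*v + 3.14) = -4.7885*v^4 - 9.6627*v^3 + 14.1625*v^2 + 10.8492*v - 10.4562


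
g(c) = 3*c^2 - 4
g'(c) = 6*c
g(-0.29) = -3.75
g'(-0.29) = -1.74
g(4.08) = 45.94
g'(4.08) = 24.48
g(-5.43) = 84.45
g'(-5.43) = -32.58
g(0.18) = -3.90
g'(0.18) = 1.08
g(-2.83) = 20.03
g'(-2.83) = -16.98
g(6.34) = 116.59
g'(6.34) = 38.04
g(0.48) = -3.31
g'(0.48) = 2.88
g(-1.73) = 4.98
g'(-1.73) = -10.38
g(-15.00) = 671.00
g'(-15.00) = -90.00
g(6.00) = 104.00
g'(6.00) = 36.00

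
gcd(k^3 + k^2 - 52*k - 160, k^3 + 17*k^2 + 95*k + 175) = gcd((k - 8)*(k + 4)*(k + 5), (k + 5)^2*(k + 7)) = k + 5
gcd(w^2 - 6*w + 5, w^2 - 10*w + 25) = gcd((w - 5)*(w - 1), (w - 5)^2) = w - 5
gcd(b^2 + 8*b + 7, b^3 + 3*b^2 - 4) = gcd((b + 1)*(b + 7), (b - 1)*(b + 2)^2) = 1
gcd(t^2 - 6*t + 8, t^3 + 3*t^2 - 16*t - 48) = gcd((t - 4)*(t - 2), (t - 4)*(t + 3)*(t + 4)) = t - 4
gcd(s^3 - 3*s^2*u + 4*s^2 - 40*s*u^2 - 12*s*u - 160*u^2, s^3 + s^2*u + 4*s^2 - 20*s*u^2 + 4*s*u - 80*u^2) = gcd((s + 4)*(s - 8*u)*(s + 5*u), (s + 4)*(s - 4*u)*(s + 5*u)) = s^2 + 5*s*u + 4*s + 20*u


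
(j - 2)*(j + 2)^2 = j^3 + 2*j^2 - 4*j - 8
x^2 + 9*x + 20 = (x + 4)*(x + 5)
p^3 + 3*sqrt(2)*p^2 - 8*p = p*(p - sqrt(2))*(p + 4*sqrt(2))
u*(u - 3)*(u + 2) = u^3 - u^2 - 6*u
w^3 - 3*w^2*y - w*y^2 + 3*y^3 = (w - 3*y)*(w - y)*(w + y)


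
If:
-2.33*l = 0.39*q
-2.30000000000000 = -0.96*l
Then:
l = 2.40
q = -14.31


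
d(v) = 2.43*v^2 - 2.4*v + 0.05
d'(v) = 4.86*v - 2.4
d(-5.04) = 73.87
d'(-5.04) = -26.89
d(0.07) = -0.11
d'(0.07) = -2.06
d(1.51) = 1.97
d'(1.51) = 4.94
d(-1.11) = 5.71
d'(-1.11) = -7.79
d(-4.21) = 53.22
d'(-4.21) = -22.86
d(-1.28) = 7.10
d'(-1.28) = -8.62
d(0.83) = -0.27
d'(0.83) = 1.63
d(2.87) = 13.18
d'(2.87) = 11.55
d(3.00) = 14.72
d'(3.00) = 12.18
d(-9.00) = 218.48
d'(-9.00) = -46.14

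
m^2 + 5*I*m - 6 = (m + 2*I)*(m + 3*I)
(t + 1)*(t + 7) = t^2 + 8*t + 7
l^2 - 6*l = l*(l - 6)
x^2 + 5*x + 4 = (x + 1)*(x + 4)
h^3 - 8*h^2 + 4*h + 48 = (h - 6)*(h - 4)*(h + 2)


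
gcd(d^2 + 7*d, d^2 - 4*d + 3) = 1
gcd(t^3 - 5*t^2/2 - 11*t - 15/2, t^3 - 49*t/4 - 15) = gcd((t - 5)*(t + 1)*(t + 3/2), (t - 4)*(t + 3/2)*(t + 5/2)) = t + 3/2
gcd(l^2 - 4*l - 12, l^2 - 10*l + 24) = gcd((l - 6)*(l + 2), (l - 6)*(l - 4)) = l - 6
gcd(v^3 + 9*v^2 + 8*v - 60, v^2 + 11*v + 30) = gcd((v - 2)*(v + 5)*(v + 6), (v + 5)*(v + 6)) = v^2 + 11*v + 30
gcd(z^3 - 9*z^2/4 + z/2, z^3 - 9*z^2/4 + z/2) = z^3 - 9*z^2/4 + z/2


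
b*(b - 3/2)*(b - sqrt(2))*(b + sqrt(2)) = b^4 - 3*b^3/2 - 2*b^2 + 3*b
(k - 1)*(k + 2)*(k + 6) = k^3 + 7*k^2 + 4*k - 12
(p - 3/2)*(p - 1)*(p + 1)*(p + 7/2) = p^4 + 2*p^3 - 25*p^2/4 - 2*p + 21/4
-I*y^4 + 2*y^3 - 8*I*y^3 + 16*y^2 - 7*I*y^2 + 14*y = y*(y + 7)*(y + 2*I)*(-I*y - I)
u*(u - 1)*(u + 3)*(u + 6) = u^4 + 8*u^3 + 9*u^2 - 18*u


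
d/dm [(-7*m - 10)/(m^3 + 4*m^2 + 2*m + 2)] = 2*(7*m^3 + 29*m^2 + 40*m + 3)/(m^6 + 8*m^5 + 20*m^4 + 20*m^3 + 20*m^2 + 8*m + 4)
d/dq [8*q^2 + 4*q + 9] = 16*q + 4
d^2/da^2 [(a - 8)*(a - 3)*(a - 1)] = 6*a - 24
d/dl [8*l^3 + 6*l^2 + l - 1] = 24*l^2 + 12*l + 1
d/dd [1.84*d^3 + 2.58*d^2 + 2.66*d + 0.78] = 5.52*d^2 + 5.16*d + 2.66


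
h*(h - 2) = h^2 - 2*h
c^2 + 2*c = c*(c + 2)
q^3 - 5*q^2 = q^2*(q - 5)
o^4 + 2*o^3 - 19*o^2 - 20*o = o*(o - 4)*(o + 1)*(o + 5)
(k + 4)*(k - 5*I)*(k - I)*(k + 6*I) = k^4 + 4*k^3 + 31*k^2 + 124*k - 30*I*k - 120*I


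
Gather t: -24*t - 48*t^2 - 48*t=-48*t^2 - 72*t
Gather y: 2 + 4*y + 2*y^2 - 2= 2*y^2 + 4*y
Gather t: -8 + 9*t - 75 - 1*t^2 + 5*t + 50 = -t^2 + 14*t - 33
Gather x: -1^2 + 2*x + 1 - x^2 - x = -x^2 + x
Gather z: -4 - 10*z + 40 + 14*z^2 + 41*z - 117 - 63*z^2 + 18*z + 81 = -49*z^2 + 49*z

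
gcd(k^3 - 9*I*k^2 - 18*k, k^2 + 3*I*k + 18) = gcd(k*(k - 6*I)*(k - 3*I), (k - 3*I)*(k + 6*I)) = k - 3*I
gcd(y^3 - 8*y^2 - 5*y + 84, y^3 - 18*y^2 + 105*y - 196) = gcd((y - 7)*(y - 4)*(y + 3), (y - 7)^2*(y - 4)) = y^2 - 11*y + 28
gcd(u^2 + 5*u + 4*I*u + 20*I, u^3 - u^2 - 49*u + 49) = 1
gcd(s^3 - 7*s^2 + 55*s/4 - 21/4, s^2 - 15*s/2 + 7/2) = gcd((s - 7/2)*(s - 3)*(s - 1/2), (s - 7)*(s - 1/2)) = s - 1/2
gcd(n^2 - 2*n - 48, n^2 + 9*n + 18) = n + 6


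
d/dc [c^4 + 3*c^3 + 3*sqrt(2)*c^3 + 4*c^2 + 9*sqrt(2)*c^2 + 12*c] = 4*c^3 + 9*c^2 + 9*sqrt(2)*c^2 + 8*c + 18*sqrt(2)*c + 12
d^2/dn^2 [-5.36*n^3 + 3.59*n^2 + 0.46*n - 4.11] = 7.18 - 32.16*n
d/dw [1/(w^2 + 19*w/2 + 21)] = 2*(-4*w - 19)/(2*w^2 + 19*w + 42)^2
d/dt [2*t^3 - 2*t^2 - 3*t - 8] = 6*t^2 - 4*t - 3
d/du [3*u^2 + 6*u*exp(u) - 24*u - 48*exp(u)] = 6*u*exp(u) + 6*u - 42*exp(u) - 24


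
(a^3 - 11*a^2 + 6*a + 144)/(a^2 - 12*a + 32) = (a^2 - 3*a - 18)/(a - 4)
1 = 1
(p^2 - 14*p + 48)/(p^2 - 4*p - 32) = (p - 6)/(p + 4)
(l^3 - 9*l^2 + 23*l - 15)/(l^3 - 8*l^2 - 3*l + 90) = (l^2 - 4*l + 3)/(l^2 - 3*l - 18)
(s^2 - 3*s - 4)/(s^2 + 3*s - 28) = (s + 1)/(s + 7)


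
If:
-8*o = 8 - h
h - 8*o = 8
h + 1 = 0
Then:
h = -1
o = -9/8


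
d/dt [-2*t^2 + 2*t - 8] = 2 - 4*t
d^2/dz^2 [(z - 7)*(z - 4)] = 2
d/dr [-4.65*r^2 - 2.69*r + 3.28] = -9.3*r - 2.69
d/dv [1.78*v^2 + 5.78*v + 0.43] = 3.56*v + 5.78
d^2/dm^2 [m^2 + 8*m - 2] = 2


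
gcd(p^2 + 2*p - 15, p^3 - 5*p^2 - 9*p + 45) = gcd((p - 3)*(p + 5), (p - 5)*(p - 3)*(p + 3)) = p - 3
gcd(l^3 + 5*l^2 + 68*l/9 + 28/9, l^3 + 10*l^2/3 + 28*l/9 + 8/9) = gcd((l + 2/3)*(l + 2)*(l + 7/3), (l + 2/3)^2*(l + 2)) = l^2 + 8*l/3 + 4/3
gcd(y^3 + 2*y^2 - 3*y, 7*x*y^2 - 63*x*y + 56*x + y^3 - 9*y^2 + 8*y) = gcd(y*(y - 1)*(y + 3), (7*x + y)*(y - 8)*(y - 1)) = y - 1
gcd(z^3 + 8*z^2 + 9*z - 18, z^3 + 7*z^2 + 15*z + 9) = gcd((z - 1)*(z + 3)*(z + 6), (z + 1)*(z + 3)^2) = z + 3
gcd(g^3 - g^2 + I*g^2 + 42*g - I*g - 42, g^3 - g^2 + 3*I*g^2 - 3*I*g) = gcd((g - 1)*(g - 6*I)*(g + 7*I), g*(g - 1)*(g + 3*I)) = g - 1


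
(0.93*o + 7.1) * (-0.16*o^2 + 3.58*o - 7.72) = -0.1488*o^3 + 2.1934*o^2 + 18.2384*o - 54.812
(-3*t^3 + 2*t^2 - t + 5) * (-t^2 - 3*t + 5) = 3*t^5 + 7*t^4 - 20*t^3 + 8*t^2 - 20*t + 25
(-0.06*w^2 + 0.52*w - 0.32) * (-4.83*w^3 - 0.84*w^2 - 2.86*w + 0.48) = 0.2898*w^5 - 2.4612*w^4 + 1.2804*w^3 - 1.2472*w^2 + 1.1648*w - 0.1536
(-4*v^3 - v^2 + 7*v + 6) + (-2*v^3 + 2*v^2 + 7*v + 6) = -6*v^3 + v^2 + 14*v + 12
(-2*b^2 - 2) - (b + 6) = -2*b^2 - b - 8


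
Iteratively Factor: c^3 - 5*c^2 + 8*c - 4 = (c - 1)*(c^2 - 4*c + 4) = (c - 2)*(c - 1)*(c - 2)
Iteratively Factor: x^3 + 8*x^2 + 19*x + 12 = (x + 1)*(x^2 + 7*x + 12) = (x + 1)*(x + 3)*(x + 4)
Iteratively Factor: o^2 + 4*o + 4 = (o + 2)*(o + 2)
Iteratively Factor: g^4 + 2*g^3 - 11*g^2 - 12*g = (g)*(g^3 + 2*g^2 - 11*g - 12) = g*(g - 3)*(g^2 + 5*g + 4) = g*(g - 3)*(g + 1)*(g + 4)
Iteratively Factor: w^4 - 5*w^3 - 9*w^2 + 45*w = (w - 3)*(w^3 - 2*w^2 - 15*w) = (w - 3)*(w + 3)*(w^2 - 5*w) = w*(w - 3)*(w + 3)*(w - 5)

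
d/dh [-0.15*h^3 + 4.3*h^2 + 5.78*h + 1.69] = -0.45*h^2 + 8.6*h + 5.78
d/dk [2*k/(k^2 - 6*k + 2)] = 2*(2 - k^2)/(k^4 - 12*k^3 + 40*k^2 - 24*k + 4)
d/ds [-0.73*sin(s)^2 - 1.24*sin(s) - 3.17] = -(1.46*sin(s) + 1.24)*cos(s)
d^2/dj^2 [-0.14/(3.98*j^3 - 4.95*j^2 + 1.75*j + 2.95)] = ((3.3432*j - 1.386)*(3.98*j^3 - 4.95*j^2 + 1.75*j + 2.95) - 0.14*(11.94*j^2 - 9.9*j + 1.75)*(23.88*j^2 - 19.8*j + 3.5))/(3.98*j^3 - 4.95*j^2 + 1.75*j + 2.95)^3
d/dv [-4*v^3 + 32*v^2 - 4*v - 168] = -12*v^2 + 64*v - 4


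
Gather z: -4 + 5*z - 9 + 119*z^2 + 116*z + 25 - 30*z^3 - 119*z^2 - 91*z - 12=-30*z^3 + 30*z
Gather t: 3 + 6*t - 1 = 6*t + 2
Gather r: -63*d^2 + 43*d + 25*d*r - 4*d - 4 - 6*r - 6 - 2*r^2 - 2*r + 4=-63*d^2 + 39*d - 2*r^2 + r*(25*d - 8) - 6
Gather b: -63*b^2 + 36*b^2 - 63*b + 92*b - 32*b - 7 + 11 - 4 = -27*b^2 - 3*b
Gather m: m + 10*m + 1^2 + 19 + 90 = 11*m + 110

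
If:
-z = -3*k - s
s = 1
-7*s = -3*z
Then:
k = 4/9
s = 1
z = 7/3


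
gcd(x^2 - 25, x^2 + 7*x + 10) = x + 5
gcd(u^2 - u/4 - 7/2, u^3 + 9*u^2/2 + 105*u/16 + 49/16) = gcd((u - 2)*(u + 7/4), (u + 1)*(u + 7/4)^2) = u + 7/4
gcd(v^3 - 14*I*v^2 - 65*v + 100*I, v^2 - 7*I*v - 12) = v - 4*I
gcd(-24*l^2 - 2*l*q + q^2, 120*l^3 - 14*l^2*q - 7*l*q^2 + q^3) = -24*l^2 - 2*l*q + q^2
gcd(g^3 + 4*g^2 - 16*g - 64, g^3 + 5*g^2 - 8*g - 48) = g^2 + 8*g + 16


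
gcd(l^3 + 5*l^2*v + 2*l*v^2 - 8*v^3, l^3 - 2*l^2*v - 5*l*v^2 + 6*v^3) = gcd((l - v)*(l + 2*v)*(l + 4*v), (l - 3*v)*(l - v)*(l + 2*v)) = -l^2 - l*v + 2*v^2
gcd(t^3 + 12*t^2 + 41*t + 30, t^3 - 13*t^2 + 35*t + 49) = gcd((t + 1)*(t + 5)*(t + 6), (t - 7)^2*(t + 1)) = t + 1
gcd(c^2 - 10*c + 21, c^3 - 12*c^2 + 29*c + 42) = c - 7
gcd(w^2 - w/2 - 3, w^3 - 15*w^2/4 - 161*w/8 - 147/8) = w + 3/2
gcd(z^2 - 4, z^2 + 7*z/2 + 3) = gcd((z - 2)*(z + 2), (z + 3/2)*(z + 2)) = z + 2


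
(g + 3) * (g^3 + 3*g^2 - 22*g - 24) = g^4 + 6*g^3 - 13*g^2 - 90*g - 72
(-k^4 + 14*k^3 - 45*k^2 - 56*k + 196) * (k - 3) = -k^5 + 17*k^4 - 87*k^3 + 79*k^2 + 364*k - 588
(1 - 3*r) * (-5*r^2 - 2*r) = 15*r^3 + r^2 - 2*r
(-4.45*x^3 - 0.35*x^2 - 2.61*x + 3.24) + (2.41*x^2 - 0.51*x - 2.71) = -4.45*x^3 + 2.06*x^2 - 3.12*x + 0.53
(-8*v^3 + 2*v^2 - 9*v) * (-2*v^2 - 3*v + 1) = 16*v^5 + 20*v^4 + 4*v^3 + 29*v^2 - 9*v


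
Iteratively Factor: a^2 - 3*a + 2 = (a - 1)*(a - 2)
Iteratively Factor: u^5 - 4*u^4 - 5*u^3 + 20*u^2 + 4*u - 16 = (u - 4)*(u^4 - 5*u^2 + 4) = (u - 4)*(u - 2)*(u^3 + 2*u^2 - u - 2) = (u - 4)*(u - 2)*(u + 2)*(u^2 - 1) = (u - 4)*(u - 2)*(u - 1)*(u + 2)*(u + 1)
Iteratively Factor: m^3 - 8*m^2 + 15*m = (m - 3)*(m^2 - 5*m) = (m - 5)*(m - 3)*(m)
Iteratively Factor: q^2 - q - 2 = (q + 1)*(q - 2)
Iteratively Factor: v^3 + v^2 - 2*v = (v)*(v^2 + v - 2) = v*(v - 1)*(v + 2)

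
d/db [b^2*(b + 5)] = b*(3*b + 10)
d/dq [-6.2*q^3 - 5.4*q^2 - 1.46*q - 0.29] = -18.6*q^2 - 10.8*q - 1.46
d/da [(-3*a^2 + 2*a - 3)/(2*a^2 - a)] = (-a^2 + 12*a - 3)/(a^2*(4*a^2 - 4*a + 1))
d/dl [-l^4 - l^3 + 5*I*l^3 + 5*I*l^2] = l*(-4*l^2 - 3*l + 15*I*l + 10*I)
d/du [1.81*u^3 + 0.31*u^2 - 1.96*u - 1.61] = 5.43*u^2 + 0.62*u - 1.96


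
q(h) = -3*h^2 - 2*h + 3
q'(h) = -6*h - 2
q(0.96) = -1.68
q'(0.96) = -7.76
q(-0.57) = 3.17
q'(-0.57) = 1.42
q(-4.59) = -51.02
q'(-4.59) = 25.54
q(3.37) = -37.81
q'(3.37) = -22.22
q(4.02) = -53.52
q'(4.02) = -26.12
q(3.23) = -34.76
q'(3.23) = -21.38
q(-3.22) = -21.67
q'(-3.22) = 17.32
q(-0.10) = 3.17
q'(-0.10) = -1.40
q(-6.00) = -93.00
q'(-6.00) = 34.00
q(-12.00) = -405.00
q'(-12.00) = 70.00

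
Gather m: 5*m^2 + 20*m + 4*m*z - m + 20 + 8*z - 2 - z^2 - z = 5*m^2 + m*(4*z + 19) - z^2 + 7*z + 18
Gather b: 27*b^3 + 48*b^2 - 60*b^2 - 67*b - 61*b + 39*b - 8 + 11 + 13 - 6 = 27*b^3 - 12*b^2 - 89*b + 10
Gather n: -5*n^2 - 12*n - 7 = -5*n^2 - 12*n - 7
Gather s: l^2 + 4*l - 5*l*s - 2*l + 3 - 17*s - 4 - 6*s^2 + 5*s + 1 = l^2 + 2*l - 6*s^2 + s*(-5*l - 12)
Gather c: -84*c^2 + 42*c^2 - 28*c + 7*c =-42*c^2 - 21*c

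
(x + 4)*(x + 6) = x^2 + 10*x + 24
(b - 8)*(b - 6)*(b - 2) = b^3 - 16*b^2 + 76*b - 96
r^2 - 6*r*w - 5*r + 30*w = (r - 5)*(r - 6*w)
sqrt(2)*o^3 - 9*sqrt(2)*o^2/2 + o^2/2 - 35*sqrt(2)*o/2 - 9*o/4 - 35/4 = (o - 7)*(o + 5/2)*(sqrt(2)*o + 1/2)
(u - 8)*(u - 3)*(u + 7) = u^3 - 4*u^2 - 53*u + 168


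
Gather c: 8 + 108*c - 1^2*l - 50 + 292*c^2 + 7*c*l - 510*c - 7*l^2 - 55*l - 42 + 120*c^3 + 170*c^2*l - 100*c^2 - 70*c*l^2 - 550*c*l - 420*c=120*c^3 + c^2*(170*l + 192) + c*(-70*l^2 - 543*l - 822) - 7*l^2 - 56*l - 84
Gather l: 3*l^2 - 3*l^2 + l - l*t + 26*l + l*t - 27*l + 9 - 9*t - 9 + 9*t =0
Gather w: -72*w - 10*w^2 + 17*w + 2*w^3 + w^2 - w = 2*w^3 - 9*w^2 - 56*w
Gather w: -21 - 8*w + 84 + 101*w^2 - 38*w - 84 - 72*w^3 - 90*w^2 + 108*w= -72*w^3 + 11*w^2 + 62*w - 21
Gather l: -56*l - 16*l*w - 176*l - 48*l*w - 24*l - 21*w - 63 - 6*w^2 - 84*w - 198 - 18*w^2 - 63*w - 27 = l*(-64*w - 256) - 24*w^2 - 168*w - 288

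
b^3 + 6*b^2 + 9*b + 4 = (b + 1)^2*(b + 4)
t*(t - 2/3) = t^2 - 2*t/3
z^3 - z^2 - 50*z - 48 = (z - 8)*(z + 1)*(z + 6)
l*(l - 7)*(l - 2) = l^3 - 9*l^2 + 14*l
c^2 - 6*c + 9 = (c - 3)^2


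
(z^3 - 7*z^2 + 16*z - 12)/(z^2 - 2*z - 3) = (z^2 - 4*z + 4)/(z + 1)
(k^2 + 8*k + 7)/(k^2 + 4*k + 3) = (k + 7)/(k + 3)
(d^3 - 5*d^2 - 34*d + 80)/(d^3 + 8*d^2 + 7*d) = (d^3 - 5*d^2 - 34*d + 80)/(d*(d^2 + 8*d + 7))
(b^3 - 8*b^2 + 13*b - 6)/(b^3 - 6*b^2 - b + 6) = (b - 1)/(b + 1)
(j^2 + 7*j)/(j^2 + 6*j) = (j + 7)/(j + 6)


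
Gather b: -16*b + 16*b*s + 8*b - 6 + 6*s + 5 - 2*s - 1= b*(16*s - 8) + 4*s - 2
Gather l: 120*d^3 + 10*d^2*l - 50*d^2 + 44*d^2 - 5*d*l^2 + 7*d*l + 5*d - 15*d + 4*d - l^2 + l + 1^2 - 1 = 120*d^3 - 6*d^2 - 6*d + l^2*(-5*d - 1) + l*(10*d^2 + 7*d + 1)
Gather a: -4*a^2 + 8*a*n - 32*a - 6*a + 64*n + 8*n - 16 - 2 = -4*a^2 + a*(8*n - 38) + 72*n - 18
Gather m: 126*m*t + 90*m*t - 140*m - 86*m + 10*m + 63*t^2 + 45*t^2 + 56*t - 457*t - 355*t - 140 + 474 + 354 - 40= m*(216*t - 216) + 108*t^2 - 756*t + 648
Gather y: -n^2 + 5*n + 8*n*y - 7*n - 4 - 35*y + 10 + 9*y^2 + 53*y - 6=-n^2 - 2*n + 9*y^2 + y*(8*n + 18)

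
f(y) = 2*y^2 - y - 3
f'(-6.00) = -25.00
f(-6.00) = 75.00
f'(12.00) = 47.00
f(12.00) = 273.00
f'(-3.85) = -16.40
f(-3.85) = 30.50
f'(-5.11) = -21.44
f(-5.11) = 54.33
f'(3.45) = 12.80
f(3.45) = 17.36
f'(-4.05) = -17.20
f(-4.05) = 33.86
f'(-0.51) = -3.04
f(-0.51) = -1.97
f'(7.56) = 29.24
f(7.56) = 103.75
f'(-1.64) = -7.56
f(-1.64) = 4.02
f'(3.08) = 11.32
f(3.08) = 12.89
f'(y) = 4*y - 1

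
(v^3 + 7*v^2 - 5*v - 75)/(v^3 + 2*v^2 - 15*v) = (v + 5)/v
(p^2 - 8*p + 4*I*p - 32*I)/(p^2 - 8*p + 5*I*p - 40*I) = (p + 4*I)/(p + 5*I)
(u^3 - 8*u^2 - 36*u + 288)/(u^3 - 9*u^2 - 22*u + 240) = (u + 6)/(u + 5)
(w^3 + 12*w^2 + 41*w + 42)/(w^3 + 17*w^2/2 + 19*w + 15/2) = 2*(w^2 + 9*w + 14)/(2*w^2 + 11*w + 5)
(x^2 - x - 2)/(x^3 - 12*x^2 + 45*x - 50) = (x + 1)/(x^2 - 10*x + 25)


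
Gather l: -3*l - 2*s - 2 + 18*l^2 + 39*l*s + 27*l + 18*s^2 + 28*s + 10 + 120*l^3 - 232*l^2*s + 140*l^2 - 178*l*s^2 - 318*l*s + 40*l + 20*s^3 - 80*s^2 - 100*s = 120*l^3 + l^2*(158 - 232*s) + l*(-178*s^2 - 279*s + 64) + 20*s^3 - 62*s^2 - 74*s + 8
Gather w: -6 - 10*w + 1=-10*w - 5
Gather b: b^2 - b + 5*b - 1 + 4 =b^2 + 4*b + 3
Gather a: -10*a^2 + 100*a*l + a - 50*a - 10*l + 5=-10*a^2 + a*(100*l - 49) - 10*l + 5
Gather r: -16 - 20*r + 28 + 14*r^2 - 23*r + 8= 14*r^2 - 43*r + 20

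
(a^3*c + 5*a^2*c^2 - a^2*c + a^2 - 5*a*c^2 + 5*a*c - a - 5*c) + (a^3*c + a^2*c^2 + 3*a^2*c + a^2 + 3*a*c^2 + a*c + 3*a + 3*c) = 2*a^3*c + 6*a^2*c^2 + 2*a^2*c + 2*a^2 - 2*a*c^2 + 6*a*c + 2*a - 2*c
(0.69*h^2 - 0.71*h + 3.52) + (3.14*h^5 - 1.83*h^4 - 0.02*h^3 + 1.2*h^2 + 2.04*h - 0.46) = 3.14*h^5 - 1.83*h^4 - 0.02*h^3 + 1.89*h^2 + 1.33*h + 3.06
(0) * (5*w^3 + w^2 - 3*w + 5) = 0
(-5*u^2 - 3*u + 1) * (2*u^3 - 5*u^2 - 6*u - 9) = -10*u^5 + 19*u^4 + 47*u^3 + 58*u^2 + 21*u - 9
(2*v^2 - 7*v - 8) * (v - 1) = 2*v^3 - 9*v^2 - v + 8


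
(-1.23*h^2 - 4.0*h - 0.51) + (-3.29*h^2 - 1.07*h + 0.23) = -4.52*h^2 - 5.07*h - 0.28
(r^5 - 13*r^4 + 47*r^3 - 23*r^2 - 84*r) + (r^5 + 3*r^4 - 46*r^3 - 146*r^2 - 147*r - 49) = 2*r^5 - 10*r^4 + r^3 - 169*r^2 - 231*r - 49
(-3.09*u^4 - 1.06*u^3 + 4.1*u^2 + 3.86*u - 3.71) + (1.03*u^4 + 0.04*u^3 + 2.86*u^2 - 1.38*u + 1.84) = -2.06*u^4 - 1.02*u^3 + 6.96*u^2 + 2.48*u - 1.87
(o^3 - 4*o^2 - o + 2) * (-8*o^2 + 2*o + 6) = -8*o^5 + 34*o^4 + 6*o^3 - 42*o^2 - 2*o + 12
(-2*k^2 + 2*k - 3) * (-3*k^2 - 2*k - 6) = 6*k^4 - 2*k^3 + 17*k^2 - 6*k + 18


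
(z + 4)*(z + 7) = z^2 + 11*z + 28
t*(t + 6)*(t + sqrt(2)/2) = t^3 + sqrt(2)*t^2/2 + 6*t^2 + 3*sqrt(2)*t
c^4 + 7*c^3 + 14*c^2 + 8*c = c*(c + 1)*(c + 2)*(c + 4)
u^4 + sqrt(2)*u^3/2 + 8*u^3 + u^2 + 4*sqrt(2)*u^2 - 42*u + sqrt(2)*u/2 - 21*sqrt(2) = (u - 2)*(u + 3)*(u + 7)*(u + sqrt(2)/2)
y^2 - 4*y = y*(y - 4)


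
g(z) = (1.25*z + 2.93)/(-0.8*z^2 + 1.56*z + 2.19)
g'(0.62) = 0.18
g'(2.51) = 14.30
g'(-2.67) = -0.12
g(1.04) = 1.44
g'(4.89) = 0.52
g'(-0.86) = -77.77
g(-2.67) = 0.05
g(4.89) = -0.97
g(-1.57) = -0.43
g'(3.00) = 194.96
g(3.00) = -20.24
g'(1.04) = 0.47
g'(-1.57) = -1.35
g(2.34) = 4.01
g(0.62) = 1.30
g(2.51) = 5.69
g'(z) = (1.25*z + 2.93)*(1.6*z - 1.56)/(-0.8*z^2 + 1.56*z + 2.19)^2 + 1.25/(-0.8*z^2 + 1.56*z + 2.19) = (1.0*z^2 + 4.688*z - 1.8333)/(0.64*z^4 - 2.496*z^3 - 1.0704*z^2 + 6.8328*z + 4.7961)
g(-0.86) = 7.23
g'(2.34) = 6.86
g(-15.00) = 0.08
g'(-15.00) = 0.00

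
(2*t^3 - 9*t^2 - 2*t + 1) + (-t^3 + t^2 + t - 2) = t^3 - 8*t^2 - t - 1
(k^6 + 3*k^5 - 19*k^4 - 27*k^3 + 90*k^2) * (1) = k^6 + 3*k^5 - 19*k^4 - 27*k^3 + 90*k^2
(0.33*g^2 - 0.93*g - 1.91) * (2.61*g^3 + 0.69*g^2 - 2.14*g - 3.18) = 0.8613*g^5 - 2.1996*g^4 - 6.333*g^3 - 0.3771*g^2 + 7.0448*g + 6.0738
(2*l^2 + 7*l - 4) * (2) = 4*l^2 + 14*l - 8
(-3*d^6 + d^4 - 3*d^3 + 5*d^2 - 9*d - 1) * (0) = 0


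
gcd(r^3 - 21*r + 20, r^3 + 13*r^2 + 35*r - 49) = r - 1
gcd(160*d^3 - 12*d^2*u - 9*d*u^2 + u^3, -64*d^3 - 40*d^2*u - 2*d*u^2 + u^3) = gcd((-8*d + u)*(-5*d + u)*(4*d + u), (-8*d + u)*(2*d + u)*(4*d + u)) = -32*d^2 - 4*d*u + u^2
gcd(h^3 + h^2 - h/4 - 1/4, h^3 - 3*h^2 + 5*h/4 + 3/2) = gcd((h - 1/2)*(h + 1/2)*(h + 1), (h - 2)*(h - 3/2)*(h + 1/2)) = h + 1/2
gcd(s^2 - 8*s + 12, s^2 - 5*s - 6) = s - 6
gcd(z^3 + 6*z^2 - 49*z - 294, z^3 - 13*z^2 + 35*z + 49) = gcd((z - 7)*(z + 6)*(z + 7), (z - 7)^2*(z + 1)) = z - 7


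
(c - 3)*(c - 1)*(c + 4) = c^3 - 13*c + 12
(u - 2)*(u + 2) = u^2 - 4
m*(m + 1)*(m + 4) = m^3 + 5*m^2 + 4*m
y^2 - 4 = (y - 2)*(y + 2)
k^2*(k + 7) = k^3 + 7*k^2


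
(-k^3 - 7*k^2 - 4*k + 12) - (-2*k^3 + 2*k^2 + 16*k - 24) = k^3 - 9*k^2 - 20*k + 36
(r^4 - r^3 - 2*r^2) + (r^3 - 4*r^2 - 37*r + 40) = r^4 - 6*r^2 - 37*r + 40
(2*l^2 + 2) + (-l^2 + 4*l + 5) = l^2 + 4*l + 7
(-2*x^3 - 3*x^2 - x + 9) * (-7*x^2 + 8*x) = 14*x^5 + 5*x^4 - 17*x^3 - 71*x^2 + 72*x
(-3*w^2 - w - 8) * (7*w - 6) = -21*w^3 + 11*w^2 - 50*w + 48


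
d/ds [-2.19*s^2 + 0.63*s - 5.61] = 0.63 - 4.38*s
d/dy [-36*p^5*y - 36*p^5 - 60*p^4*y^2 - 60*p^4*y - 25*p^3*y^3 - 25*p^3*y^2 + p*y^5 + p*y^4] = p*(-36*p^4 - 120*p^3*y - 60*p^3 - 75*p^2*y^2 - 50*p^2*y + 5*y^4 + 4*y^3)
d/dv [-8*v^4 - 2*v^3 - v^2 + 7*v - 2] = -32*v^3 - 6*v^2 - 2*v + 7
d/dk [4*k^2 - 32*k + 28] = 8*k - 32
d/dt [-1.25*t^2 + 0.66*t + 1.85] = 0.66 - 2.5*t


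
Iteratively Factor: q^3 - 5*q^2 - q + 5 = (q - 1)*(q^2 - 4*q - 5) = (q - 5)*(q - 1)*(q + 1)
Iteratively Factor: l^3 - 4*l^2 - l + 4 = (l - 4)*(l^2 - 1) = (l - 4)*(l - 1)*(l + 1)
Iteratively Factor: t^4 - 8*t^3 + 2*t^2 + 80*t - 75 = (t - 5)*(t^3 - 3*t^2 - 13*t + 15) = (t - 5)^2*(t^2 + 2*t - 3) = (t - 5)^2*(t - 1)*(t + 3)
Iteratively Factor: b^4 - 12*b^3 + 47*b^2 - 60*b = (b - 5)*(b^3 - 7*b^2 + 12*b) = b*(b - 5)*(b^2 - 7*b + 12) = b*(b - 5)*(b - 4)*(b - 3)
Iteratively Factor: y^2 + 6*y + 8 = (y + 2)*(y + 4)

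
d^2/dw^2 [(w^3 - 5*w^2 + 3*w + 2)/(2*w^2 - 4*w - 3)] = 2*(-6*w^3 - 30*w^2 + 33*w - 37)/(8*w^6 - 48*w^5 + 60*w^4 + 80*w^3 - 90*w^2 - 108*w - 27)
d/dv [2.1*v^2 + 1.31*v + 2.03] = 4.2*v + 1.31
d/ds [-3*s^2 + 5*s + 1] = 5 - 6*s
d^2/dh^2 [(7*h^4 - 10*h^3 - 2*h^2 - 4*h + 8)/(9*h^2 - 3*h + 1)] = 2*(567*h^6 - 567*h^5 + 378*h^4 - 546*h^3 + 2130*h^2 - 570*h - 14)/(729*h^6 - 729*h^5 + 486*h^4 - 189*h^3 + 54*h^2 - 9*h + 1)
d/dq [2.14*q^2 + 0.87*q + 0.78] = 4.28*q + 0.87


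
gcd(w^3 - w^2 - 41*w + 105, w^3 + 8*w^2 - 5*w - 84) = w^2 + 4*w - 21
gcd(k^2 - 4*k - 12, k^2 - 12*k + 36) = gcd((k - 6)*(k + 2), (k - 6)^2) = k - 6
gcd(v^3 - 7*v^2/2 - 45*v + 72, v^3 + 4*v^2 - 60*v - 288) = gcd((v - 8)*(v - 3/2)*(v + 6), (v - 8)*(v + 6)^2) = v^2 - 2*v - 48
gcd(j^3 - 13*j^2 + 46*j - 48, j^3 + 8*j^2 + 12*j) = 1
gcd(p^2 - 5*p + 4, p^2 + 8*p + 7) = 1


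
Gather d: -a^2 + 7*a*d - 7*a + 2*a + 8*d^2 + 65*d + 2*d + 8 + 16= -a^2 - 5*a + 8*d^2 + d*(7*a + 67) + 24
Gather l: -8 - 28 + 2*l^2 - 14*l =2*l^2 - 14*l - 36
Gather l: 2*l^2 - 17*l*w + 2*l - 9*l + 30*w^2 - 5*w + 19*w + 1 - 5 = 2*l^2 + l*(-17*w - 7) + 30*w^2 + 14*w - 4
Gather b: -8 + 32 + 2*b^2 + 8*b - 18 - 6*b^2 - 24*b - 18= -4*b^2 - 16*b - 12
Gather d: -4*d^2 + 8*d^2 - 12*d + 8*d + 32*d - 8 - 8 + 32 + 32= 4*d^2 + 28*d + 48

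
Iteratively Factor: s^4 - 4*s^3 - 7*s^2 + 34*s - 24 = (s - 4)*(s^3 - 7*s + 6) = (s - 4)*(s + 3)*(s^2 - 3*s + 2) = (s - 4)*(s - 2)*(s + 3)*(s - 1)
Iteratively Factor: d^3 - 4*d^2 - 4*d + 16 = (d - 4)*(d^2 - 4) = (d - 4)*(d + 2)*(d - 2)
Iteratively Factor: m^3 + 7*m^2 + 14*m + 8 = (m + 2)*(m^2 + 5*m + 4) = (m + 1)*(m + 2)*(m + 4)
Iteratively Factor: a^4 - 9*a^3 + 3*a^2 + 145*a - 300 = (a - 5)*(a^3 - 4*a^2 - 17*a + 60) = (a - 5)^2*(a^2 + a - 12) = (a - 5)^2*(a + 4)*(a - 3)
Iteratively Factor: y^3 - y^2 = (y - 1)*(y^2) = y*(y - 1)*(y)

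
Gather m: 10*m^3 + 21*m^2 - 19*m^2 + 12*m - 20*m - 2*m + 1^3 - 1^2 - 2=10*m^3 + 2*m^2 - 10*m - 2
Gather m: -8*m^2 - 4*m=-8*m^2 - 4*m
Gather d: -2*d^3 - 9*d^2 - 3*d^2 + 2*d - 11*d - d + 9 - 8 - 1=-2*d^3 - 12*d^2 - 10*d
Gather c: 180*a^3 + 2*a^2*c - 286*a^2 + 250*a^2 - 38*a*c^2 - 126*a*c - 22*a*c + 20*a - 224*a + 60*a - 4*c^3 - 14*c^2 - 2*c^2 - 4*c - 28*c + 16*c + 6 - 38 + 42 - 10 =180*a^3 - 36*a^2 - 144*a - 4*c^3 + c^2*(-38*a - 16) + c*(2*a^2 - 148*a - 16)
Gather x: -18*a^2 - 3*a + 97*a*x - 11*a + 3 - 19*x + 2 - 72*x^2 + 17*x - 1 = -18*a^2 - 14*a - 72*x^2 + x*(97*a - 2) + 4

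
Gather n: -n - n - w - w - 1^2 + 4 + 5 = -2*n - 2*w + 8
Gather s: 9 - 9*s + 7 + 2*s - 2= 14 - 7*s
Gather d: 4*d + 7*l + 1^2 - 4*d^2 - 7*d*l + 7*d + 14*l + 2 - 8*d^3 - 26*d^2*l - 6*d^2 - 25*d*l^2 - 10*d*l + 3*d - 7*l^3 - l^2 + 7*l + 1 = -8*d^3 + d^2*(-26*l - 10) + d*(-25*l^2 - 17*l + 14) - 7*l^3 - l^2 + 28*l + 4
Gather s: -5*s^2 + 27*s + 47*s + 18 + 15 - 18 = -5*s^2 + 74*s + 15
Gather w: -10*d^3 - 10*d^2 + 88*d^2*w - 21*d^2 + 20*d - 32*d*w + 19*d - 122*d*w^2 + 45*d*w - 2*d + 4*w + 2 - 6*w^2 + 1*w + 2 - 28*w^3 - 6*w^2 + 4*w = -10*d^3 - 31*d^2 + 37*d - 28*w^3 + w^2*(-122*d - 12) + w*(88*d^2 + 13*d + 9) + 4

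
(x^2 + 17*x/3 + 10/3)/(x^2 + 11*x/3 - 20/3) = (3*x + 2)/(3*x - 4)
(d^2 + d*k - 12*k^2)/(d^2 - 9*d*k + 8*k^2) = (d^2 + d*k - 12*k^2)/(d^2 - 9*d*k + 8*k^2)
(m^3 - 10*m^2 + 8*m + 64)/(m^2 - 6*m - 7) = (-m^3 + 10*m^2 - 8*m - 64)/(-m^2 + 6*m + 7)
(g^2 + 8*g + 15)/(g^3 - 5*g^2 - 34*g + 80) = (g + 3)/(g^2 - 10*g + 16)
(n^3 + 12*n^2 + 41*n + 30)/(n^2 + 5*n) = n + 7 + 6/n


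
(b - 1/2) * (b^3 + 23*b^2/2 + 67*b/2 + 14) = b^4 + 11*b^3 + 111*b^2/4 - 11*b/4 - 7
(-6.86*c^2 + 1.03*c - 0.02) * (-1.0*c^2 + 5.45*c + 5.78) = 6.86*c^4 - 38.417*c^3 - 34.0173*c^2 + 5.8444*c - 0.1156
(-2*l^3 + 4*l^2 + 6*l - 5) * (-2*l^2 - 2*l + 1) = 4*l^5 - 4*l^4 - 22*l^3 + 2*l^2 + 16*l - 5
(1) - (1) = 0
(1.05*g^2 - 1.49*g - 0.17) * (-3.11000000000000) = -3.2655*g^2 + 4.6339*g + 0.5287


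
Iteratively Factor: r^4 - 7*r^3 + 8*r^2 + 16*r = (r + 1)*(r^3 - 8*r^2 + 16*r) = (r - 4)*(r + 1)*(r^2 - 4*r) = (r - 4)^2*(r + 1)*(r)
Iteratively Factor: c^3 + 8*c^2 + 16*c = (c + 4)*(c^2 + 4*c) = c*(c + 4)*(c + 4)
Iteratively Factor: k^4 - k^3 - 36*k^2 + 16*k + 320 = (k + 4)*(k^3 - 5*k^2 - 16*k + 80) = (k - 5)*(k + 4)*(k^2 - 16) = (k - 5)*(k + 4)^2*(k - 4)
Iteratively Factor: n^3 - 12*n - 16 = (n + 2)*(n^2 - 2*n - 8) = (n + 2)^2*(n - 4)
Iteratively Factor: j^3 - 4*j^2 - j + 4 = (j - 1)*(j^2 - 3*j - 4) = (j - 4)*(j - 1)*(j + 1)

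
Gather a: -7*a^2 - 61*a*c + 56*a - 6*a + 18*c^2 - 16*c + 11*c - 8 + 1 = -7*a^2 + a*(50 - 61*c) + 18*c^2 - 5*c - 7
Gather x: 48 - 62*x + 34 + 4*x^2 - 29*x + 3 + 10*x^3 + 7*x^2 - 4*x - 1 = 10*x^3 + 11*x^2 - 95*x + 84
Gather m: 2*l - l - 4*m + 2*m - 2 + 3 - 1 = l - 2*m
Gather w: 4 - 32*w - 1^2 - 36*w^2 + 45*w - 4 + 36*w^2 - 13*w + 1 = 0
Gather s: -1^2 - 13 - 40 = -54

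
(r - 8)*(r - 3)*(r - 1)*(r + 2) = r^4 - 10*r^3 + 11*r^2 + 46*r - 48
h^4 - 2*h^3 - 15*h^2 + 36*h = h*(h - 3)^2*(h + 4)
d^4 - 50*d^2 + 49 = (d - 7)*(d - 1)*(d + 1)*(d + 7)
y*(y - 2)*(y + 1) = y^3 - y^2 - 2*y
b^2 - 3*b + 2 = (b - 2)*(b - 1)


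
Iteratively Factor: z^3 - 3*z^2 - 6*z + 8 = (z - 4)*(z^2 + z - 2) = (z - 4)*(z + 2)*(z - 1)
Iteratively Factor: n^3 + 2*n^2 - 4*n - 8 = (n + 2)*(n^2 - 4) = (n - 2)*(n + 2)*(n + 2)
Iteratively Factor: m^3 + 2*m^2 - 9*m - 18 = (m - 3)*(m^2 + 5*m + 6) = (m - 3)*(m + 3)*(m + 2)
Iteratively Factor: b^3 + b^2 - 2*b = (b + 2)*(b^2 - b) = (b - 1)*(b + 2)*(b)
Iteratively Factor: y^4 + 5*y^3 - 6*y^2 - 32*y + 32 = (y - 1)*(y^3 + 6*y^2 - 32) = (y - 1)*(y + 4)*(y^2 + 2*y - 8) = (y - 2)*(y - 1)*(y + 4)*(y + 4)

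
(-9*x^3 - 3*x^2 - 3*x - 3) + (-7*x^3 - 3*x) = -16*x^3 - 3*x^2 - 6*x - 3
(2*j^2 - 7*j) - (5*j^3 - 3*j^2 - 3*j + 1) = -5*j^3 + 5*j^2 - 4*j - 1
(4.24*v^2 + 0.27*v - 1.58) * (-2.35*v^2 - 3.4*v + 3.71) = -9.964*v^4 - 15.0505*v^3 + 18.5254*v^2 + 6.3737*v - 5.8618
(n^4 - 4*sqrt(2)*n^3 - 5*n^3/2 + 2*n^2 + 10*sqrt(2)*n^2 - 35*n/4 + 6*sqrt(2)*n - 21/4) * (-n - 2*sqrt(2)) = -n^5 + 5*n^4/2 + 2*sqrt(2)*n^4 - 5*sqrt(2)*n^3 + 14*n^3 - 125*n^2/4 - 10*sqrt(2)*n^2 - 75*n/4 + 35*sqrt(2)*n/2 + 21*sqrt(2)/2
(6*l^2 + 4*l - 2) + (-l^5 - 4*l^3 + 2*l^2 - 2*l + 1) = -l^5 - 4*l^3 + 8*l^2 + 2*l - 1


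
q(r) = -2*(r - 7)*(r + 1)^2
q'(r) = -2*(r - 7)*(2*r + 2) - 2*(r + 1)^2 = 2*(13 - 3*r)*(r + 1)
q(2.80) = 121.30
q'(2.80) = 34.96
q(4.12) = 150.99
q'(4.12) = 6.55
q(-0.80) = 0.62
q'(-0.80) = 6.16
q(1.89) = 85.36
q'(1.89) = 42.37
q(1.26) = 58.64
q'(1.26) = 41.67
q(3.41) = 139.64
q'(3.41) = 24.43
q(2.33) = 103.57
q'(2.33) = 40.03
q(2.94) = 126.05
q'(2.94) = 32.94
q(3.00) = 128.00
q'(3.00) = 32.00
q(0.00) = 14.00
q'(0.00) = 26.00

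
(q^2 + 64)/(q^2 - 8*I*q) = (q + 8*I)/q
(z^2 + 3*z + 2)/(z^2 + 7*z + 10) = (z + 1)/(z + 5)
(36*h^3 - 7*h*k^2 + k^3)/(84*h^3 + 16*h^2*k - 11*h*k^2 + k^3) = (3*h - k)/(7*h - k)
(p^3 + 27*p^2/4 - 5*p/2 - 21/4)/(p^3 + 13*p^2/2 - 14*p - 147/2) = (4*p^2 - p - 3)/(2*(2*p^2 - p - 21))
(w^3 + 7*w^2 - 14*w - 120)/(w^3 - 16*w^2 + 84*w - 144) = (w^2 + 11*w + 30)/(w^2 - 12*w + 36)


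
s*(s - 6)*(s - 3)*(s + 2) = s^4 - 7*s^3 + 36*s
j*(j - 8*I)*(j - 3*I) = j^3 - 11*I*j^2 - 24*j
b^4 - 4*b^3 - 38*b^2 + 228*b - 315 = (b - 5)*(b - 3)^2*(b + 7)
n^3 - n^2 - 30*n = n*(n - 6)*(n + 5)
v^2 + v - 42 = (v - 6)*(v + 7)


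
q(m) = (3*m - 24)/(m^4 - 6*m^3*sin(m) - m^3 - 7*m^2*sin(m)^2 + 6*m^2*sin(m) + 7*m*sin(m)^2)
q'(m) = (3*m - 24)*(6*m^3*cos(m) - 4*m^3 + 14*m^2*sin(m)*cos(m) + 18*m^2*sin(m) - 6*m^2*cos(m) + 3*m^2 + 14*m*sin(m)^2 - 14*m*sin(m)*cos(m) - 12*m*sin(m) - 7*sin(m)^2)/(m^4 - 6*m^3*sin(m) - m^3 - 7*m^2*sin(m)^2 + 6*m^2*sin(m) + 7*m*sin(m)^2)^2 + 3/(m^4 - 6*m^3*sin(m) - m^3 - 7*m^2*sin(m)^2 + 6*m^2*sin(m) + 7*m*sin(m)^2) = 3*(6*m^4*cos(m) - 3*m^4 + 12*m^3*sin(m) + 7*m^3*sin(2*m) - 54*m^3*cos(m) + 34*m^3 - 150*m^2*sin(m) - 63*m^2*sin(2*m) + 48*m^2*cos(m) - 7*m^2*cos(2*m)/2 - 41*m^2/2 + 96*m*sin(m) + 56*sqrt(2)*m*sin(2*m + pi/4) - 56*m - 28*cos(2*m) + 28)/(m^2*(m - 1)^2*(m - 7*sin(m))^2*(m + sin(m))^2)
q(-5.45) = -0.02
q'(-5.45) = -0.01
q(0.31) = -96.06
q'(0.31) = 786.28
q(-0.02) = 245738.09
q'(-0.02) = 37068261.65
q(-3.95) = -0.06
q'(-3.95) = -0.07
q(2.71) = 5.02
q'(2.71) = 163.26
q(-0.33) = 44.91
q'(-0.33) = 428.39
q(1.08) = 24.04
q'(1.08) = -355.16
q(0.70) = -20.37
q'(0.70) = 14.01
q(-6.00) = -0.02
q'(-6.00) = 0.00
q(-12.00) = 0.00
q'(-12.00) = 0.00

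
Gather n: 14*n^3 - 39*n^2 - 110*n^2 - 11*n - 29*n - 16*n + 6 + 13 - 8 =14*n^3 - 149*n^2 - 56*n + 11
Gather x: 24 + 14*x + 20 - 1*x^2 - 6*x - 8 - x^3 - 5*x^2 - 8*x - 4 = -x^3 - 6*x^2 + 32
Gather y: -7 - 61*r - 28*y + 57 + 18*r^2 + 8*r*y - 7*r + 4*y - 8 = 18*r^2 - 68*r + y*(8*r - 24) + 42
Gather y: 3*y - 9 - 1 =3*y - 10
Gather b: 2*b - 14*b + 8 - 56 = -12*b - 48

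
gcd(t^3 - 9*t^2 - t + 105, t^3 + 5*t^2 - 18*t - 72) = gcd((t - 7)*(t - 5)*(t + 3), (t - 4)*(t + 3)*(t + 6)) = t + 3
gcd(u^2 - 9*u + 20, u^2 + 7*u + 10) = 1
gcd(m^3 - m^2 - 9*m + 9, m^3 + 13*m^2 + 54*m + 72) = m + 3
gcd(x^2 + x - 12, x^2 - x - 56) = 1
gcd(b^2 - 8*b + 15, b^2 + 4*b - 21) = b - 3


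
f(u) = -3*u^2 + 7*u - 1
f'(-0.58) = 10.48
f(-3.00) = -49.00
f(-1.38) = -16.37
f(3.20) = -9.32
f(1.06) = 3.05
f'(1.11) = 0.34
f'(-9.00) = 61.00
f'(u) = 7 - 6*u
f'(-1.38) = 15.28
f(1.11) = 3.07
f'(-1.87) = 18.22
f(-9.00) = -307.00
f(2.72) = -4.16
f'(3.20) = -12.20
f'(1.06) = 0.64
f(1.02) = 3.02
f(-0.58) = -6.07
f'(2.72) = -9.32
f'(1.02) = 0.88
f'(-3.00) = 25.00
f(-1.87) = -24.58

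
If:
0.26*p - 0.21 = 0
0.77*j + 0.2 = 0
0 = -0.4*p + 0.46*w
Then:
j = -0.26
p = 0.81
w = 0.70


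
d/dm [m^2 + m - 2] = 2*m + 1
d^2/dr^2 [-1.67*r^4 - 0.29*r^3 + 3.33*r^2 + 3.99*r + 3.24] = -20.04*r^2 - 1.74*r + 6.66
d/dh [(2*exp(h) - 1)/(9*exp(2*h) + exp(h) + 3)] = (-(2*exp(h) - 1)*(18*exp(h) + 1) + 18*exp(2*h) + 2*exp(h) + 6)*exp(h)/(9*exp(2*h) + exp(h) + 3)^2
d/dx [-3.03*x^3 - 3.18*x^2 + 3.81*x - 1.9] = -9.09*x^2 - 6.36*x + 3.81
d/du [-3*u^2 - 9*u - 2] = -6*u - 9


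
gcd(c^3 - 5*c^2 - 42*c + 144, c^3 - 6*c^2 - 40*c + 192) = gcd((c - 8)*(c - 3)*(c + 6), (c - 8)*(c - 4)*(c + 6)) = c^2 - 2*c - 48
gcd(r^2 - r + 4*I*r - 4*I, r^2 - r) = r - 1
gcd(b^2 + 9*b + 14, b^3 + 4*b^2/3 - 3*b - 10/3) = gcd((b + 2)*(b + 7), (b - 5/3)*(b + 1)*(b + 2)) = b + 2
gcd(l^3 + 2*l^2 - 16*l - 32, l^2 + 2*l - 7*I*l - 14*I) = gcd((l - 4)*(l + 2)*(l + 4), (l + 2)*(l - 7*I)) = l + 2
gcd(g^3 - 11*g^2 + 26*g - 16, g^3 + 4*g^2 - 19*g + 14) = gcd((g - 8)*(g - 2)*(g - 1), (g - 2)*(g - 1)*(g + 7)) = g^2 - 3*g + 2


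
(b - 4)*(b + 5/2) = b^2 - 3*b/2 - 10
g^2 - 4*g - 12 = (g - 6)*(g + 2)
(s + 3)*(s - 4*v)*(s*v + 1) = s^3*v - 4*s^2*v^2 + 3*s^2*v + s^2 - 12*s*v^2 - 4*s*v + 3*s - 12*v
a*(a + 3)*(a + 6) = a^3 + 9*a^2 + 18*a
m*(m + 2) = m^2 + 2*m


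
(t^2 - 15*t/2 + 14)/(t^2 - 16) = (t - 7/2)/(t + 4)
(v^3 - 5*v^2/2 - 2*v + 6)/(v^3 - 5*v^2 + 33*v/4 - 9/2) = 2*(2*v^2 - v - 6)/(4*v^2 - 12*v + 9)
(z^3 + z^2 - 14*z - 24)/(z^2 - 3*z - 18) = (z^2 - 2*z - 8)/(z - 6)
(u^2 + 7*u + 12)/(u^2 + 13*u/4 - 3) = 4*(u + 3)/(4*u - 3)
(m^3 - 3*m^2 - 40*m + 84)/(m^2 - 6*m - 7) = (m^2 + 4*m - 12)/(m + 1)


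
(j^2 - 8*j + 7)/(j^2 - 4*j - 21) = (j - 1)/(j + 3)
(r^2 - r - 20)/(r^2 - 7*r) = (r^2 - r - 20)/(r*(r - 7))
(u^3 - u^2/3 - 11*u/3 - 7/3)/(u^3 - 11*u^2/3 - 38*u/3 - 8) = (3*u^2 - 4*u - 7)/(3*u^2 - 14*u - 24)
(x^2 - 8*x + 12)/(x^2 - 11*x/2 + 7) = 2*(x - 6)/(2*x - 7)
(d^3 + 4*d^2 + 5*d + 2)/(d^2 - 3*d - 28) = (d^3 + 4*d^2 + 5*d + 2)/(d^2 - 3*d - 28)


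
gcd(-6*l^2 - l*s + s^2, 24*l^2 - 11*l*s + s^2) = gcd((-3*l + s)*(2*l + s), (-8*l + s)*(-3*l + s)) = -3*l + s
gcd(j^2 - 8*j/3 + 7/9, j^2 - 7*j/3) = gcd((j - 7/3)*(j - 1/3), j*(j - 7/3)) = j - 7/3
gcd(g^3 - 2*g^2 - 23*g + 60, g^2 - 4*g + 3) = g - 3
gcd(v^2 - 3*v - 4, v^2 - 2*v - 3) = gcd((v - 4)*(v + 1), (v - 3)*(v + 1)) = v + 1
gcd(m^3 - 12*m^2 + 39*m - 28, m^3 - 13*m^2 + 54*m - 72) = m - 4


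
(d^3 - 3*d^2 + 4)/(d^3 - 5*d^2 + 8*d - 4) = (d + 1)/(d - 1)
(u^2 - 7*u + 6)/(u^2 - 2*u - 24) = (u - 1)/(u + 4)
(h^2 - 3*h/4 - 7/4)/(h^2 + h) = (h - 7/4)/h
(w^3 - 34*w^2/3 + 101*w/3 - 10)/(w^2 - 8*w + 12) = (3*w^2 - 16*w + 5)/(3*(w - 2))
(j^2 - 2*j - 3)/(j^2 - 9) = (j + 1)/(j + 3)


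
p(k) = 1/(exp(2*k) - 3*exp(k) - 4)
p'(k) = (-2*exp(2*k) + 3*exp(k))/(exp(2*k) - 3*exp(k) - 4)^2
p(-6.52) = -0.25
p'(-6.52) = 0.00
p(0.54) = -0.16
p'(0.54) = -0.02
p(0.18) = -0.16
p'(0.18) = 0.02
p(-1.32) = -0.21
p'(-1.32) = 0.03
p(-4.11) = -0.25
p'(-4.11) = 0.00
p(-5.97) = -0.25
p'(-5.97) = 0.00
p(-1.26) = -0.21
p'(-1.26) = 0.03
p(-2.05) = -0.23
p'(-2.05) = 0.02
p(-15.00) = -0.25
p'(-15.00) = 0.00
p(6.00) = 0.00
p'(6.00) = 0.00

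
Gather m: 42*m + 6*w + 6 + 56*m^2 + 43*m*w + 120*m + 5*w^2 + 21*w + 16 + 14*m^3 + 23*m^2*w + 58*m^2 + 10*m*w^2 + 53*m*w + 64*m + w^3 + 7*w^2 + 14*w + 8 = 14*m^3 + m^2*(23*w + 114) + m*(10*w^2 + 96*w + 226) + w^3 + 12*w^2 + 41*w + 30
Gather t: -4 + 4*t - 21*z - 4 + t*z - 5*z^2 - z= t*(z + 4) - 5*z^2 - 22*z - 8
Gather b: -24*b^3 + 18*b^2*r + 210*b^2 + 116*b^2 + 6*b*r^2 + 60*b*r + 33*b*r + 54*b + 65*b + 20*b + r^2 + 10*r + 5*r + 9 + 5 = -24*b^3 + b^2*(18*r + 326) + b*(6*r^2 + 93*r + 139) + r^2 + 15*r + 14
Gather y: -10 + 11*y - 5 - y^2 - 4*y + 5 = -y^2 + 7*y - 10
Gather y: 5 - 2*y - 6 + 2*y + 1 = 0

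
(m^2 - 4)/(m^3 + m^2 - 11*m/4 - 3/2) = 4*(m - 2)/(4*m^2 - 4*m - 3)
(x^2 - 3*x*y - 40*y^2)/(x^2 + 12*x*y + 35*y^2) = (x - 8*y)/(x + 7*y)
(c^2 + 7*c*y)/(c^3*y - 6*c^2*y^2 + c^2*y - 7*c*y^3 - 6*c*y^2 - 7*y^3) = c*(-c - 7*y)/(y*(-c^3 + 6*c^2*y - c^2 + 7*c*y^2 + 6*c*y + 7*y^2))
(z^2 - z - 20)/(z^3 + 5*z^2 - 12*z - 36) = (z^2 - z - 20)/(z^3 + 5*z^2 - 12*z - 36)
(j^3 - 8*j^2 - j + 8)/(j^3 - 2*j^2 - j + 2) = (j - 8)/(j - 2)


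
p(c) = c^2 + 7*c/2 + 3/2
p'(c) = 2*c + 7/2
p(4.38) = 36.01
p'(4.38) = 12.26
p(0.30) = 2.64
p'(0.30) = 4.10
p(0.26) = 2.48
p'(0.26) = 4.02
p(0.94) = 5.67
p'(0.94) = 5.38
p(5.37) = 49.13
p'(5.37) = 14.24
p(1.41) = 8.42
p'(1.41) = 6.32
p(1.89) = 11.69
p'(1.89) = 7.28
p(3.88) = 30.13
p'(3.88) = 11.26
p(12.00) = 187.50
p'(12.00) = 27.50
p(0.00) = 1.50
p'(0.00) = 3.50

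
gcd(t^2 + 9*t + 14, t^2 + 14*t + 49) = t + 7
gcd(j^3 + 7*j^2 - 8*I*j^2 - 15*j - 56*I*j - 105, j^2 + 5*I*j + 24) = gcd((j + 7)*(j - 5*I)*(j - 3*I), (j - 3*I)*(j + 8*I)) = j - 3*I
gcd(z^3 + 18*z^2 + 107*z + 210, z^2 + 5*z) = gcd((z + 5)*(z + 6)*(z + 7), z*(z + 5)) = z + 5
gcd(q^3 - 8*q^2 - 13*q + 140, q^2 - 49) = q - 7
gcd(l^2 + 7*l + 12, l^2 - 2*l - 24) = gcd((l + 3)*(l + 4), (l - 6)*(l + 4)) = l + 4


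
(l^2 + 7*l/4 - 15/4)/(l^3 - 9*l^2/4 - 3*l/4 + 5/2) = (l + 3)/(l^2 - l - 2)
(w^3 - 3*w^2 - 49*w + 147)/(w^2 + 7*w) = w - 10 + 21/w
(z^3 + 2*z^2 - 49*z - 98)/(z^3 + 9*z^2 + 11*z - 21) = (z^2 - 5*z - 14)/(z^2 + 2*z - 3)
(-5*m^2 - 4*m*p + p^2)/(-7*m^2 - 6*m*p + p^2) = (-5*m + p)/(-7*m + p)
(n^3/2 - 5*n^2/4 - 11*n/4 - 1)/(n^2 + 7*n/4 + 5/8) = 2*(n^2 - 3*n - 4)/(4*n + 5)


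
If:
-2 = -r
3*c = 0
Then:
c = 0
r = 2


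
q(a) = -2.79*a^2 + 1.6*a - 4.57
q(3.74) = -37.61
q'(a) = 1.6 - 5.58*a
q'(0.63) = -1.92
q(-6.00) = -114.61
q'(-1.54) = 10.19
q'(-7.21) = 41.83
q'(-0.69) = 5.45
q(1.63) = -9.37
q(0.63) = -4.67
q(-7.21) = -161.14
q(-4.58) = -70.42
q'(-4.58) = 27.16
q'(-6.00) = 35.08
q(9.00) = -216.16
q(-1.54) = -13.65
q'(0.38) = -0.52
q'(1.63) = -7.50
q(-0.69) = -7.00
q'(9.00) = -48.62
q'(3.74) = -19.27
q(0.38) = -4.36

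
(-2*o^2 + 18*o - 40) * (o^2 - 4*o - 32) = -2*o^4 + 26*o^3 - 48*o^2 - 416*o + 1280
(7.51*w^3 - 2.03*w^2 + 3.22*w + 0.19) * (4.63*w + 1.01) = 34.7713*w^4 - 1.8138*w^3 + 12.8583*w^2 + 4.1319*w + 0.1919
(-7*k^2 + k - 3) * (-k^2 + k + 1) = 7*k^4 - 8*k^3 - 3*k^2 - 2*k - 3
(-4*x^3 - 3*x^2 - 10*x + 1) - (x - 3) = -4*x^3 - 3*x^2 - 11*x + 4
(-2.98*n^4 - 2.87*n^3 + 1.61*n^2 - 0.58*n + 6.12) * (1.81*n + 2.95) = -5.3938*n^5 - 13.9857*n^4 - 5.5524*n^3 + 3.6997*n^2 + 9.3662*n + 18.054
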